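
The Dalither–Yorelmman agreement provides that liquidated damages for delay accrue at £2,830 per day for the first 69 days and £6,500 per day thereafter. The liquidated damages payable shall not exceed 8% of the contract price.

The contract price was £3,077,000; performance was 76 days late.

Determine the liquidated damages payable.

£240,770

First 69 days: 69 × £2,830 = £195,270
Remaining days: (76 − 69) × £6,500 = £45,500
Accrued per-day damages: £195,270 + £45,500 = £240,770
Cap: 8% of £3,077,000 = £246,160
Cap at £246,160: £240,770 is within the cap, no reduction.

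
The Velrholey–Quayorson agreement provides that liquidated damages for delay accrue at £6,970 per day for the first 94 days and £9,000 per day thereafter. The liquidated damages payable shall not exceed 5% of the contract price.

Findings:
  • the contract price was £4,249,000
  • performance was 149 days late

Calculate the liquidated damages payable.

£212,450

First 94 days: 94 × £6,970 = £655,180
Remaining days: (149 − 94) × £9,000 = £495,000
Accrued per-day damages: £655,180 + £495,000 = £1,150,180
Cap: 5% of £4,249,000 = £212,450
Cap at £212,450: £1,150,180 exceeds the cap → £212,450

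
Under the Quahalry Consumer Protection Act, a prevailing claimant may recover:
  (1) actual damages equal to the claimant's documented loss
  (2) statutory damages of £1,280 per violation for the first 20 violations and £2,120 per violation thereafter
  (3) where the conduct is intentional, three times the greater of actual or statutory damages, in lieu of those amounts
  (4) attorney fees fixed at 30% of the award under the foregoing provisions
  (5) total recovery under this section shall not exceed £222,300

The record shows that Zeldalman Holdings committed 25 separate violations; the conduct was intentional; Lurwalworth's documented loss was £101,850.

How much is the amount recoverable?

First 20 violations: 20 × £1,280 = £25,600
Remaining violations: (25 − 20) × £2,120 = £10,600
Statutory damages: £25,600 + £10,600 = £36,200
Greater of actual damages (£101,850) or statutory damages (£36,200): £101,850
Trebled: 3 × £101,850 = £305,550
Attorney fees: 30% of £305,550 = £91,665
Total before cap: £305,550 + £91,665 = £397,215
Cap at £222,300: £397,215 exceeds the cap → £222,300

£222,300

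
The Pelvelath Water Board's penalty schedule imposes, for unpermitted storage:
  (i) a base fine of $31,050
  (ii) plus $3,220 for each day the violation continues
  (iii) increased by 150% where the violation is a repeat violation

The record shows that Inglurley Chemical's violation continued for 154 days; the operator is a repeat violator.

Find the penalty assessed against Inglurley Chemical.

$1,317,325

Per-day component: 154 × $3,220 = $495,880
Base plus per-day: $31,050 + $495,880 = $526,930
Enhancement: 150% of $526,930 = $790,395
Enhanced fine: $526,930 + $790,395 = $1,317,325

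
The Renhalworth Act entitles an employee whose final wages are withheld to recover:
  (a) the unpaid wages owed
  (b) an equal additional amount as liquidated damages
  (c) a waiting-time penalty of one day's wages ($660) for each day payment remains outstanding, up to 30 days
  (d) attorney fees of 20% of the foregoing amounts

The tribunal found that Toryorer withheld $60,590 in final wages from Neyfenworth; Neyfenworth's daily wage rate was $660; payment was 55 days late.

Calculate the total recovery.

Total award: $169,176

Liquidated damages (equal amount): $60,590
Penalty days: min(55, 30) = 30
Waiting-time penalty: 30 × $660 = $19,800
Subtotal: $60,590 + $60,590 + $19,800 = $140,980
Attorney fees: 20% of $140,980 = $28,196
Total award: $140,980 + $28,196 = $169,176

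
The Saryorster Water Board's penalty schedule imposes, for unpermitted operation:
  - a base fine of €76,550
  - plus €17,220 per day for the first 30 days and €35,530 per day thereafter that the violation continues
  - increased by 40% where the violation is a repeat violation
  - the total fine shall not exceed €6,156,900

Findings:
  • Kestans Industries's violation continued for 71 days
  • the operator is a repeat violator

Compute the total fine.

€2,869,832

First 30 days: 30 × €17,220 = €516,600
Remaining days: (71 − 30) × €35,530 = €1,456,730
Per-day component: €516,600 + €1,456,730 = €1,973,330
Base plus per-day: €76,550 + €1,973,330 = €2,049,880
Enhancement: 40% of €2,049,880 = €819,952
Enhanced fine: €2,049,880 + €819,952 = €2,869,832
Cap at €6,156,900: €2,869,832 is within the cap, no reduction.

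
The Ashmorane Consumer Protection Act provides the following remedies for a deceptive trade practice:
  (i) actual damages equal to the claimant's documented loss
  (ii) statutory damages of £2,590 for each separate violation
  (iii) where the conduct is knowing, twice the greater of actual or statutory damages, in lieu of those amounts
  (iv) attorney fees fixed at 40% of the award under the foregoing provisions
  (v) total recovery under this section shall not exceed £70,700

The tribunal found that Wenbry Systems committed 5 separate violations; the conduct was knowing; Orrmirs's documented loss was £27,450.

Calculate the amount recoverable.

Statutory damages: 5 × £2,590 = £12,950
Greater of actual damages (£27,450) or statutory damages (£12,950): £27,450
Doubled: 2 × £27,450 = £54,900
Attorney fees: 40% of £54,900 = £21,960
Total before cap: £54,900 + £21,960 = £76,860
Cap at £70,700: £76,860 exceeds the cap → £70,700

£70,700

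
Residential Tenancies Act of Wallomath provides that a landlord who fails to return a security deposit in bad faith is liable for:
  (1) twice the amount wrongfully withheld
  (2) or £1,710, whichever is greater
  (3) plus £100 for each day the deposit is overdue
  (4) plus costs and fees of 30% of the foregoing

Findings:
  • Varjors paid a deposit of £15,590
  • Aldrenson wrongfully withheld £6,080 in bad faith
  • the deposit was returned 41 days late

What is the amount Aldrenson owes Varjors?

£21,138

Doubled: 2 × £6,080 = £12,160
Minimum £1,710: £12,160 meets the minimum, no increase.
Late-return penalty: 41 × £100 = £4,100
Damages plus late penalty: £12,160 + £4,100 = £16,260
Costs and fees: 30% of £16,260 = £4,878
Total recovery: £16,260 + £4,878 = £21,138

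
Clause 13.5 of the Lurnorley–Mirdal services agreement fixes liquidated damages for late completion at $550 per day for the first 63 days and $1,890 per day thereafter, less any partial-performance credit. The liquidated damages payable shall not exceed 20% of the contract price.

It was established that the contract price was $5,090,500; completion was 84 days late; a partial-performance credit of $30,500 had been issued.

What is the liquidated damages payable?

$43,840

First 63 days: 63 × $550 = $34,650
Remaining days: (84 − 63) × $1,890 = $39,690
Accrued per-day damages: $34,650 + $39,690 = $74,340
Less partial-performance credit: $74,340 − $30,500 = $43,840
Cap: 20% of $5,090,500 = $1,018,100
Cap at $1,018,100: $43,840 is within the cap, no reduction.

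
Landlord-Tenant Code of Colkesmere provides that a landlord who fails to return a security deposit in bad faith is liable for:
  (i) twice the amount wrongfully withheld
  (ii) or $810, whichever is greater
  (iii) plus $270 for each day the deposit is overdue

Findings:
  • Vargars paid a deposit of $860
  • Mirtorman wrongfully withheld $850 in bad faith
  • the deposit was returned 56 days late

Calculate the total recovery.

Doubled: 2 × $850 = $1,700
Minimum $810: $1,700 meets the minimum, no increase.
Late-return penalty: 56 × $270 = $15,120
Damages plus late penalty: $1,700 + $15,120 = $16,820

$16,820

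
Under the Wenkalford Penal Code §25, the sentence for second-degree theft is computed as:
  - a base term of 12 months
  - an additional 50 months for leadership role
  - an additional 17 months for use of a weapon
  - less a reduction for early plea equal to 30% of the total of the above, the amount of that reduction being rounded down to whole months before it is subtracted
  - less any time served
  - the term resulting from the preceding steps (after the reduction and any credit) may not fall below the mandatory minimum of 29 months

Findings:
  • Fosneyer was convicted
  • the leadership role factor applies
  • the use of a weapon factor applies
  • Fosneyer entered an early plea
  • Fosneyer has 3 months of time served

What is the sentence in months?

Leadership role enhancement: +50 months
Use of a weapon enhancement: +17 months
Adjusted term: 12 months + 50 months + 17 months = 79 months
Early plea reduction: 30% of 79 months = 23 months (rounded down)
After reduction: 79 − 23 = 56 months
Less time served: 56 months − 3 months = 53 months
Minimum 29 months: 53 months meets the minimum, no increase.

53 months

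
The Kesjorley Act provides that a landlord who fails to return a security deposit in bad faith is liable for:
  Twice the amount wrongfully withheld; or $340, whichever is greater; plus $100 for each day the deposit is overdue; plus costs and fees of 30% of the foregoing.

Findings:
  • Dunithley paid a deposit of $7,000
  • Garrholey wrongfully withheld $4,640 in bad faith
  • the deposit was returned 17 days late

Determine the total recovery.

Recovery: $14,274

Doubled: 2 × $4,640 = $9,280
Minimum $340: $9,280 meets the minimum, no increase.
Late-return penalty: 17 × $100 = $1,700
Damages plus late penalty: $9,280 + $1,700 = $10,980
Costs and fees: 30% of $10,980 = $3,294
Total recovery: $10,980 + $3,294 = $14,274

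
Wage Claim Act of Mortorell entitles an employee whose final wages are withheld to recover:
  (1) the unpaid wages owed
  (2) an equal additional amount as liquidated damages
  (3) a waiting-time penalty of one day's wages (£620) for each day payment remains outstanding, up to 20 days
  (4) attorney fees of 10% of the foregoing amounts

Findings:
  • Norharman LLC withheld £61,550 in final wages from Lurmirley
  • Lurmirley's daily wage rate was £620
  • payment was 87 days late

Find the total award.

£149,050

Liquidated damages (equal amount): £61,550
Penalty days: min(87, 20) = 20
Waiting-time penalty: 20 × £620 = £12,400
Subtotal: £61,550 + £61,550 + £12,400 = £135,500
Attorney fees: 10% of £135,500 = £13,550
Total award: £135,500 + £13,550 = £149,050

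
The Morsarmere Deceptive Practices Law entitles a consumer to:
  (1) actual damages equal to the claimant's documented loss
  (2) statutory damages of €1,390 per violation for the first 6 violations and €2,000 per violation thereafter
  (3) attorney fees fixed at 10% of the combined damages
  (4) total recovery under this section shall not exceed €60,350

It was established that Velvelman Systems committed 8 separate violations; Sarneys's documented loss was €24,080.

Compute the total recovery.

First 6 violations: 6 × €1,390 = €8,340
Remaining violations: (8 − 6) × €2,000 = €4,000
Statutory damages: €8,340 + €4,000 = €12,340
Combined damages: €24,080 + €12,340 = €36,420
Attorney fees: 10% of €36,420 = €3,642
Total before cap: €36,420 + €3,642 = €40,062
Cap at €60,350: €40,062 is within the cap, no reduction.

€40,062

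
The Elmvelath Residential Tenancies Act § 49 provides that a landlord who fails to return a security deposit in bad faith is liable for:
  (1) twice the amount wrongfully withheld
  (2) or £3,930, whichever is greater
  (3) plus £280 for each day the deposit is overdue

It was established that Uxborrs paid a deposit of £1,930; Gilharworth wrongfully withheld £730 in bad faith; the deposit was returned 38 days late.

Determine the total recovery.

Recovery: £14,570

Doubled: 2 × £730 = £1,460
Minimum £3,930: £1,460 is below the minimum → £3,930
Late-return penalty: 38 × £280 = £10,640
Damages plus late penalty: £3,930 + £10,640 = £14,570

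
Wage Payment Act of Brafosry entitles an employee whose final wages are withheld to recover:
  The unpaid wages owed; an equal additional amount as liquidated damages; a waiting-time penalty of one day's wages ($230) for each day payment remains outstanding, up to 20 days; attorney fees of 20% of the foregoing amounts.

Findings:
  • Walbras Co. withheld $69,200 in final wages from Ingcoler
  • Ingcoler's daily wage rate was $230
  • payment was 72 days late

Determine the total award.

Liquidated damages (equal amount): $69,200
Penalty days: min(72, 20) = 20
Waiting-time penalty: 20 × $230 = $4,600
Subtotal: $69,200 + $69,200 + $4,600 = $143,000
Attorney fees: 20% of $143,000 = $28,600
Total award: $143,000 + $28,600 = $171,600

$171,600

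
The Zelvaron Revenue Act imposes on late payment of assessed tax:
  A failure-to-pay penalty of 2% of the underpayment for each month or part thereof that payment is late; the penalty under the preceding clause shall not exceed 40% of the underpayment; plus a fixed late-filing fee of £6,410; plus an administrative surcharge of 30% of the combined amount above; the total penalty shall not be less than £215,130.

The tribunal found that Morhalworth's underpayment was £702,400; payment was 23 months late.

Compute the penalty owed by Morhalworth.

Accrued rate: 2% × 23 = 46%, capped at 40% → 40%
Failure-to-pay penalty: 40% of £702,400 = £280,960
Penalty before surcharge: £280,960 + £6,410 = £287,370
Administrative surcharge: 30% of £287,370 = £86,211
Total penalty: £287,370 + £86,211 = £373,581
Minimum £215,130: £373,581 meets the minimum, no increase.

£373,581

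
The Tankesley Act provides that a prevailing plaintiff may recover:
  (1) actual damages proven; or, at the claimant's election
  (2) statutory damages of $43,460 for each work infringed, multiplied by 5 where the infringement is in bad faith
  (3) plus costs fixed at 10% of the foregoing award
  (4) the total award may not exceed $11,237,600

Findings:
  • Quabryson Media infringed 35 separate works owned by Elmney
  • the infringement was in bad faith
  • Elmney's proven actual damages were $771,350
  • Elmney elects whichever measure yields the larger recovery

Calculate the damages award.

$8,366,050

Statutory damages: 35 × $43,460 = $1,521,100
Multiplied by 5: 5 × $1,521,100 = $7,605,500
Greater of actual damages ($771,350) or enhanced statutory damages ($7,605,500): $7,605,500
Costs: 10% of $7,605,500 = $760,550
Award plus costs: $7,605,500 + $760,550 = $8,366,050
Cap at $11,237,600: $8,366,050 is within the cap, no reduction.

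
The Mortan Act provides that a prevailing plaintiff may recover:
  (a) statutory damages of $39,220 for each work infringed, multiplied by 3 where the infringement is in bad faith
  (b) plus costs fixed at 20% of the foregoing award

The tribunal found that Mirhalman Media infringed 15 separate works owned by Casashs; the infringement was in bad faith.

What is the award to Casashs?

Statutory damages: 15 × $39,220 = $588,300
Trebled: 3 × $588,300 = $1,764,900
Costs: 20% of $1,764,900 = $352,980
Award plus costs: $1,764,900 + $352,980 = $2,117,880

$2,117,880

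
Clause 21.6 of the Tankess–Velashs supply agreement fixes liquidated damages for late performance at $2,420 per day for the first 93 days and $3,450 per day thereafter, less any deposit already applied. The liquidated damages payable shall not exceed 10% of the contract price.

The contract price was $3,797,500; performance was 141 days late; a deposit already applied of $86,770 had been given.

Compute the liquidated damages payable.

First 93 days: 93 × $2,420 = $225,060
Remaining days: (141 − 93) × $3,450 = $165,600
Accrued per-day damages: $225,060 + $165,600 = $390,660
Less deposit already applied: $390,660 − $86,770 = $303,890
Cap: 10% of $3,797,500 = $379,750
Cap at $379,750: $303,890 is within the cap, no reduction.

Liquidated damages: $303,890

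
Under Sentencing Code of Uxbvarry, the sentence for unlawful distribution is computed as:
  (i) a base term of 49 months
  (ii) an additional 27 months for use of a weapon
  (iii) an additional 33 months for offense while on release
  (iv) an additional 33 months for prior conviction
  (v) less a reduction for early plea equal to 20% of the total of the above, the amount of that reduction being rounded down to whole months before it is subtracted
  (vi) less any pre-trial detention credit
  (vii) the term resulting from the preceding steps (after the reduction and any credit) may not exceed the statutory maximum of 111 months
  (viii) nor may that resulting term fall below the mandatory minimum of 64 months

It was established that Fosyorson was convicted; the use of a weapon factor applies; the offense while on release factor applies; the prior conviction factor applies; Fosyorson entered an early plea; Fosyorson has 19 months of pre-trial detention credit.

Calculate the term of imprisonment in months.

95 months

Use of a weapon enhancement: +27 months
Offense while on release enhancement: +33 months
Prior conviction enhancement: +33 months
Adjusted term: 49 months + 27 months + 33 months + 33 months = 142 months
Early plea reduction: 20% of 142 months = 28 months (rounded down)
After reduction: 142 − 28 = 114 months
Less pre-trial detention credit: 114 months − 19 months = 95 months
Cap at 111 months: 95 months is within the cap, no reduction.
Minimum 64 months: 95 months meets the minimum, no increase.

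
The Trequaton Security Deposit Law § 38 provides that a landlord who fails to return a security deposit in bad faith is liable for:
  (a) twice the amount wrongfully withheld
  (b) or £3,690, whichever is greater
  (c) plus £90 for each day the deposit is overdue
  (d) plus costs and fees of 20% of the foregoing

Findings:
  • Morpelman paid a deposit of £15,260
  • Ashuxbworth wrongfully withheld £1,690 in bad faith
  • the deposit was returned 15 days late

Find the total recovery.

Doubled: 2 × £1,690 = £3,380
Minimum £3,690: £3,380 is below the minimum → £3,690
Late-return penalty: 15 × £90 = £1,350
Damages plus late penalty: £3,690 + £1,350 = £5,040
Costs and fees: 20% of £5,040 = £1,008
Total recovery: £5,040 + £1,008 = £6,048

£6,048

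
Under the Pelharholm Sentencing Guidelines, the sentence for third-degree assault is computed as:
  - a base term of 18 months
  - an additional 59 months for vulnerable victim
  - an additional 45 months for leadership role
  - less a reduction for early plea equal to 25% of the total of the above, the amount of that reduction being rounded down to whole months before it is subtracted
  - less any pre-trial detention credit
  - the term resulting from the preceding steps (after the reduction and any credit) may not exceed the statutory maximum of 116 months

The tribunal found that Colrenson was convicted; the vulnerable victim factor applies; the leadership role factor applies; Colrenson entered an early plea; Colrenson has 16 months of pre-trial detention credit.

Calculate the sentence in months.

76 months

Vulnerable victim enhancement: +59 months
Leadership role enhancement: +45 months
Adjusted term: 18 months + 59 months + 45 months = 122 months
Early plea reduction: 25% of 122 months = 30 months (rounded down)
After reduction: 122 − 30 = 92 months
Less pre-trial detention credit: 92 months − 16 months = 76 months
Cap at 116 months: 76 months is within the cap, no reduction.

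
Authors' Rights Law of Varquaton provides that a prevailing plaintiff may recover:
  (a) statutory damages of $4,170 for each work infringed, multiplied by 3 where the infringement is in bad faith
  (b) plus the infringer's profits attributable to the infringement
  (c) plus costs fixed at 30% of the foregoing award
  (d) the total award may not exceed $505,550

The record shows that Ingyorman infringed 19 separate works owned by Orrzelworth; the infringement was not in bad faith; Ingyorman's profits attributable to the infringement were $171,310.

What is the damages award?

Award: $325,702

Statutory damages: 19 × $4,170 = $79,230
Infringement not in bad faith: no ×3 enhancement.
Combined award: $79,230 + $171,310 = $250,540
Costs: 30% of $250,540 = $75,162
Award plus costs: $250,540 + $75,162 = $325,702
Cap at $505,550: $325,702 is within the cap, no reduction.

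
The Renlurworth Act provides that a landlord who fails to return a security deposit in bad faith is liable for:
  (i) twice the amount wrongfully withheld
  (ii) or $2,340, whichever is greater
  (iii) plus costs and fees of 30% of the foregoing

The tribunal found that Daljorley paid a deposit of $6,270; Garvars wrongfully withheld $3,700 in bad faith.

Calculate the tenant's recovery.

$9,620

Doubled: 2 × $3,700 = $7,400
Minimum $2,340: $7,400 meets the minimum, no increase.
Costs and fees: 30% of $7,400 = $2,220
Total recovery: $7,400 + $2,220 = $9,620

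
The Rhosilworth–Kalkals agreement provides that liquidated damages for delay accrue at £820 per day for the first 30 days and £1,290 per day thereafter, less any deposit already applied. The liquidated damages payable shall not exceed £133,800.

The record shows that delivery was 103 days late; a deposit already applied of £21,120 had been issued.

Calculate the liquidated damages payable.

First 30 days: 30 × £820 = £24,600
Remaining days: (103 − 30) × £1,290 = £94,170
Accrued per-day damages: £24,600 + £94,170 = £118,770
Less deposit already applied: £118,770 − £21,120 = £97,650
Cap at £133,800: £97,650 is within the cap, no reduction.

£97,650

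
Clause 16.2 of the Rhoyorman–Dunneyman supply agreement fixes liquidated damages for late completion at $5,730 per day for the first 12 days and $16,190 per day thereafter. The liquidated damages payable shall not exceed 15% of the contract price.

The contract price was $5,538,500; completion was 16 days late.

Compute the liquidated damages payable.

$133,520

First 12 days: 12 × $5,730 = $68,760
Remaining days: (16 − 12) × $16,190 = $64,760
Accrued per-day damages: $68,760 + $64,760 = $133,520
Cap: 15% of $5,538,500 = $830,775
Cap at $830,775: $133,520 is within the cap, no reduction.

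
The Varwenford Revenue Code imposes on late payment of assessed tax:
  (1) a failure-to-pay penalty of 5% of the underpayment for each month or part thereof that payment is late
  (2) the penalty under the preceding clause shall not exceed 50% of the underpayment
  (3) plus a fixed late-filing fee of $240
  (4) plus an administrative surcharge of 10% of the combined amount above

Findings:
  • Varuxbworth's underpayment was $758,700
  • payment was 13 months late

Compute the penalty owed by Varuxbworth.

$417,549

Accrued rate: 5% × 13 = 65%, capped at 50% → 50%
Failure-to-pay penalty: 50% of $758,700 = $379,350
Penalty before surcharge: $379,350 + $240 = $379,590
Administrative surcharge: 10% of $379,590 = $37,959
Total penalty: $379,590 + $37,959 = $417,549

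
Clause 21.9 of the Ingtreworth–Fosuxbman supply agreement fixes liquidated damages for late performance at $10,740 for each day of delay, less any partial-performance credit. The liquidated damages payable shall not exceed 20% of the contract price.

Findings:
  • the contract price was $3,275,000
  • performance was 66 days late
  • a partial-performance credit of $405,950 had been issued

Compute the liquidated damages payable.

Liquidated damages: $302,890

Per-day damages: 66 × $10,740 = $708,840
Less partial-performance credit: $708,840 − $405,950 = $302,890
Cap: 20% of $3,275,000 = $655,000
Cap at $655,000: $302,890 is within the cap, no reduction.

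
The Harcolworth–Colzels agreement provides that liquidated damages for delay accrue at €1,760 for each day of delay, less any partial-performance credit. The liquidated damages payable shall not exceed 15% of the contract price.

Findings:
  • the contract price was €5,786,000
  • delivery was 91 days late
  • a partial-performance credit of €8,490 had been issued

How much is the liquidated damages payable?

€151,670

Per-day damages: 91 × €1,760 = €160,160
Less partial-performance credit: €160,160 − €8,490 = €151,670
Cap: 15% of €5,786,000 = €867,900
Cap at €867,900: €151,670 is within the cap, no reduction.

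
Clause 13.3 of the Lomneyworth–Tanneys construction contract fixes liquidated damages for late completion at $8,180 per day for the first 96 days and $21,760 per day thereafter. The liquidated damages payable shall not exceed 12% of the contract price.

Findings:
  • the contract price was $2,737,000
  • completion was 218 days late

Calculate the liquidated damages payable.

$328,440

First 96 days: 96 × $8,180 = $785,280
Remaining days: (218 − 96) × $21,760 = $2,654,720
Accrued per-day damages: $785,280 + $2,654,720 = $3,440,000
Cap: 12% of $2,737,000 = $328,440
Cap at $328,440: $3,440,000 exceeds the cap → $328,440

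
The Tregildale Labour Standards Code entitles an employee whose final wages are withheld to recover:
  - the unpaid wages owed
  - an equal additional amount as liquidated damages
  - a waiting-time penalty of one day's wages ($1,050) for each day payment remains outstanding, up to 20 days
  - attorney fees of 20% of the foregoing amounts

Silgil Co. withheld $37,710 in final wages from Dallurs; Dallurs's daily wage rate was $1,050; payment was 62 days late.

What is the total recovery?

Liquidated damages (equal amount): $37,710
Penalty days: min(62, 20) = 20
Waiting-time penalty: 20 × $1,050 = $21,000
Subtotal: $37,710 + $37,710 + $21,000 = $96,420
Attorney fees: 20% of $96,420 = $19,284
Total award: $96,420 + $19,284 = $115,704

Total award: $115,704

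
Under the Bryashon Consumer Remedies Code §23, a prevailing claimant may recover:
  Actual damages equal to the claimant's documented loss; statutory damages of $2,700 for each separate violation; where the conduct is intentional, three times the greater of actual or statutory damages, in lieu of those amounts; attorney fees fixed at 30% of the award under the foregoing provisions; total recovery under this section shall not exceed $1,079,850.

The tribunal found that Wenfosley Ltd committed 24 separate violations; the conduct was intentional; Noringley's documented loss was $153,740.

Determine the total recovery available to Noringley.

Statutory damages: 24 × $2,700 = $64,800
Greater of actual damages ($153,740) or statutory damages ($64,800): $153,740
Trebled: 3 × $153,740 = $461,220
Attorney fees: 30% of $461,220 = $138,366
Total before cap: $461,220 + $138,366 = $599,586
Cap at $1,079,850: $599,586 is within the cap, no reduction.

$599,586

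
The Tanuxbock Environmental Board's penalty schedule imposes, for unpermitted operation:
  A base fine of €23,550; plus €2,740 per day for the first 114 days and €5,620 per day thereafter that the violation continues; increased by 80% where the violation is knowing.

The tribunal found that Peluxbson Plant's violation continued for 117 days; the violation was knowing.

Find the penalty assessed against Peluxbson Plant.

First 114 days: 114 × €2,740 = €312,360
Remaining days: (117 − 114) × €5,620 = €16,860
Per-day component: €312,360 + €16,860 = €329,220
Base plus per-day: €23,550 + €329,220 = €352,770
Enhancement: 80% of €352,770 = €282,216
Enhanced fine: €352,770 + €282,216 = €634,986

€634,986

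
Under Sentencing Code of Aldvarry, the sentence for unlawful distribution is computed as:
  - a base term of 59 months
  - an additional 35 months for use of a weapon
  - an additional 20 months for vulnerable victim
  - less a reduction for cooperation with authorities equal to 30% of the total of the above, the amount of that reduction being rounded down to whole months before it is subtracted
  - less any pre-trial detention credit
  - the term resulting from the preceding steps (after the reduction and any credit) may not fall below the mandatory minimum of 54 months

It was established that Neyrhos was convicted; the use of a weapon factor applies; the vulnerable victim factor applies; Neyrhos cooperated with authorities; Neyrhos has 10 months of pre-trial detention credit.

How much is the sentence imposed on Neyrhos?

70 months

Use of a weapon enhancement: +35 months
Vulnerable victim enhancement: +20 months
Adjusted term: 59 months + 35 months + 20 months = 114 months
Cooperation with authorities reduction: 30% of 114 months = 34 months (rounded down)
After reduction: 114 − 34 = 80 months
Less pre-trial detention credit: 80 months − 10 months = 70 months
Minimum 54 months: 70 months meets the minimum, no increase.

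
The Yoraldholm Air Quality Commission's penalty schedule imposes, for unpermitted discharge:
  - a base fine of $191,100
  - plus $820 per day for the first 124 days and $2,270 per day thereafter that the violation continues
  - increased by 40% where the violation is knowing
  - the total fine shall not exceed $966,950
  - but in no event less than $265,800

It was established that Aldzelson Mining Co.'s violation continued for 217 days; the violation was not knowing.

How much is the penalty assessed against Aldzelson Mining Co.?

First 124 days: 124 × $820 = $101,680
Remaining days: (217 − 124) × $2,270 = $211,110
Per-day component: $101,680 + $211,110 = $312,790
Base plus per-day: $191,100 + $312,790 = $503,890
The violation was not knowing: no 40% increase.
Cap at $966,950: $503,890 is within the cap, no reduction.
Minimum $265,800: $503,890 meets the minimum, no increase.

Civil penalty: $503,890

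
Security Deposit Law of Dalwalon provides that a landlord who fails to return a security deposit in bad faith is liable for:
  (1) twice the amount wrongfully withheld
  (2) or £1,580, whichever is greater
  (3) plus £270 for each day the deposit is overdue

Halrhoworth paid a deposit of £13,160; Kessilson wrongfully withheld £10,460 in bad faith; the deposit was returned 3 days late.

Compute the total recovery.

Doubled: 2 × £10,460 = £20,920
Minimum £1,580: £20,920 meets the minimum, no increase.
Late-return penalty: 3 × £270 = £810
Damages plus late penalty: £20,920 + £810 = £21,730

£21,730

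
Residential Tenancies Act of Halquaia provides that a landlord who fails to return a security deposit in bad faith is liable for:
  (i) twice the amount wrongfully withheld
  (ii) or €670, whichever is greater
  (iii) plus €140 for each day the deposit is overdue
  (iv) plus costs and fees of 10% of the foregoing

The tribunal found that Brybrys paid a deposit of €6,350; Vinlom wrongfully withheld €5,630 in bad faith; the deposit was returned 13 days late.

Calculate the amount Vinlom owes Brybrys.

Doubled: 2 × €5,630 = €11,260
Minimum €670: €11,260 meets the minimum, no increase.
Late-return penalty: 13 × €140 = €1,820
Damages plus late penalty: €11,260 + €1,820 = €13,080
Costs and fees: 10% of €13,080 = €1,308
Total recovery: €13,080 + €1,308 = €14,388

€14,388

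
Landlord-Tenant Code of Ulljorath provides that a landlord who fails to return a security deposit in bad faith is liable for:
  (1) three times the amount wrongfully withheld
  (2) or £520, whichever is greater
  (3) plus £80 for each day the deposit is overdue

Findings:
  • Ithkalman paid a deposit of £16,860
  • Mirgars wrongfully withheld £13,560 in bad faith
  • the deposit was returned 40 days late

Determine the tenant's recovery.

£43,880

Trebled: 3 × £13,560 = £40,680
Minimum £520: £40,680 meets the minimum, no increase.
Late-return penalty: 40 × £80 = £3,200
Damages plus late penalty: £40,680 + £3,200 = £43,880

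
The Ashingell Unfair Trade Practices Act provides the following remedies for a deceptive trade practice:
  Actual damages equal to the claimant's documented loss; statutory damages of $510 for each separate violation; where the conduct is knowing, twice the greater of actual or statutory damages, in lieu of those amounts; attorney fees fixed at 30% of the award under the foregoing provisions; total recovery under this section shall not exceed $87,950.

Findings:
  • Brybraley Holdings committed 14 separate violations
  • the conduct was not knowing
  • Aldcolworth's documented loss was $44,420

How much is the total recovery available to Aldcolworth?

Total recovery: $67,028

Statutory damages: 14 × $510 = $7,140
Conduct not knowing: the in-lieu enhancement does not apply.
Actual plus statutory damages: $44,420 + $7,140 = $51,560
Attorney fees: 30% of $51,560 = $15,468
Total before cap: $51,560 + $15,468 = $67,028
Cap at $87,950: $67,028 is within the cap, no reduction.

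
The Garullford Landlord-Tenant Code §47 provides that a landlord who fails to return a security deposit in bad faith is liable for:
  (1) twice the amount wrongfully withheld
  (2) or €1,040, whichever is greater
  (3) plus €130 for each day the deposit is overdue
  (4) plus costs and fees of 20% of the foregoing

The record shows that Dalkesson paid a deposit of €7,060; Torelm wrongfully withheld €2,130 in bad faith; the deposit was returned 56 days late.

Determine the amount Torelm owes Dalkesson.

Doubled: 2 × €2,130 = €4,260
Minimum €1,040: €4,260 meets the minimum, no increase.
Late-return penalty: 56 × €130 = €7,280
Damages plus late penalty: €4,260 + €7,280 = €11,540
Costs and fees: 20% of €11,540 = €2,308
Total recovery: €11,540 + €2,308 = €13,848

€13,848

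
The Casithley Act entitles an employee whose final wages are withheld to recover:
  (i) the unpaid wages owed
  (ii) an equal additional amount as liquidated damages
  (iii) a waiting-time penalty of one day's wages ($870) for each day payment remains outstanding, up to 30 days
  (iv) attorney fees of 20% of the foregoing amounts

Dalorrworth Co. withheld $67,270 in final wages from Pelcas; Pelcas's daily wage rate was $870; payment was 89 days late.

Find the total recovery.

$192,768

Liquidated damages (equal amount): $67,270
Penalty days: min(89, 30) = 30
Waiting-time penalty: 30 × $870 = $26,100
Subtotal: $67,270 + $67,270 + $26,100 = $160,640
Attorney fees: 20% of $160,640 = $32,128
Total award: $160,640 + $32,128 = $192,768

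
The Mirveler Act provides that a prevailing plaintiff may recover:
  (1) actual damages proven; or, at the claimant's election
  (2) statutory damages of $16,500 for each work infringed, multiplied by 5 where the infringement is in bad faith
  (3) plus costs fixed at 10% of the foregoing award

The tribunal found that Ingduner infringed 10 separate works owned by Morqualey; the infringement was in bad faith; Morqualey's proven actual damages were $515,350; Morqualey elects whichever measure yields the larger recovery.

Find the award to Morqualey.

Award: $907,500

Statutory damages: 10 × $16,500 = $165,000
Multiplied by 5: 5 × $165,000 = $825,000
Greater of actual damages ($515,350) or enhanced statutory damages ($825,000): $825,000
Costs: 10% of $825,000 = $82,500
Award plus costs: $825,000 + $82,500 = $907,500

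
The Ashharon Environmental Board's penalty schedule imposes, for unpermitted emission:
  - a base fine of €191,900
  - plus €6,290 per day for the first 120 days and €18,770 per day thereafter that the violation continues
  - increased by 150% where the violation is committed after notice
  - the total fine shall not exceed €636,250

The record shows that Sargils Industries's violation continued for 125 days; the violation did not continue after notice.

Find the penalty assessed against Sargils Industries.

First 120 days: 120 × €6,290 = €754,800
Remaining days: (125 − 120) × €18,770 = €93,850
Per-day component: €754,800 + €93,850 = €848,650
Base plus per-day: €191,900 + €848,650 = €1,040,550
The violation did not continue after notice: no 150% increase.
Cap at €636,250: €1,040,550 exceeds the cap → €636,250

€636,250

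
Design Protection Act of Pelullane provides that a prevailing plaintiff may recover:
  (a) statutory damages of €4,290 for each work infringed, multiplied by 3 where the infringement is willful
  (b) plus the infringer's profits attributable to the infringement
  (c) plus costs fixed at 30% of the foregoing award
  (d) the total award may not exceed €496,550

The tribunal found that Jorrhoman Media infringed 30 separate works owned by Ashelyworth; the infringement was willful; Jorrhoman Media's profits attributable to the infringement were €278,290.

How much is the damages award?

Statutory damages: 30 × €4,290 = €128,700
Trebled: 3 × €128,700 = €386,100
Combined award: €386,100 + €278,290 = €664,390
Costs: 30% of €664,390 = €199,317
Award plus costs: €664,390 + €199,317 = €863,707
Cap at €496,550: €863,707 exceeds the cap → €496,550

€496,550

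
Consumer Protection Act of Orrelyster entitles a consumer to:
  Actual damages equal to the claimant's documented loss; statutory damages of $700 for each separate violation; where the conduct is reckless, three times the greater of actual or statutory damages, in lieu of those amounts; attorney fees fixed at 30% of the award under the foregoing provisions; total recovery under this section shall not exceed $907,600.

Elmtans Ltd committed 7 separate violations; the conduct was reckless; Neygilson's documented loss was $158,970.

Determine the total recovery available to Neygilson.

Statutory damages: 7 × $700 = $4,900
Greater of actual damages ($158,970) or statutory damages ($4,900): $158,970
Trebled: 3 × $158,970 = $476,910
Attorney fees: 30% of $476,910 = $143,073
Total before cap: $476,910 + $143,073 = $619,983
Cap at $907,600: $619,983 is within the cap, no reduction.

$619,983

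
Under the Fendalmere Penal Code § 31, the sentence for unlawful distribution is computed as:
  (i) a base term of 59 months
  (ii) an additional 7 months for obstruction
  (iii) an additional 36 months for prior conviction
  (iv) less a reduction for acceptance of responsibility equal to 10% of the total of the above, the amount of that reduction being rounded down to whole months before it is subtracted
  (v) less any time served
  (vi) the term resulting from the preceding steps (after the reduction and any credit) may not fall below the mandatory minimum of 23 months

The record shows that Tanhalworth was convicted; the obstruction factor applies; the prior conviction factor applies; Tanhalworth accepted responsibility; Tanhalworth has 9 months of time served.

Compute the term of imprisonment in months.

Obstruction enhancement: +7 months
Prior conviction enhancement: +36 months
Adjusted term: 59 months + 7 months + 36 months = 102 months
Acceptance of responsibility reduction: 10% of 102 months = 10 months (rounded down)
After reduction: 102 − 10 = 92 months
Less time served: 92 months − 9 months = 83 months
Minimum 23 months: 83 months meets the minimum, no increase.

83 months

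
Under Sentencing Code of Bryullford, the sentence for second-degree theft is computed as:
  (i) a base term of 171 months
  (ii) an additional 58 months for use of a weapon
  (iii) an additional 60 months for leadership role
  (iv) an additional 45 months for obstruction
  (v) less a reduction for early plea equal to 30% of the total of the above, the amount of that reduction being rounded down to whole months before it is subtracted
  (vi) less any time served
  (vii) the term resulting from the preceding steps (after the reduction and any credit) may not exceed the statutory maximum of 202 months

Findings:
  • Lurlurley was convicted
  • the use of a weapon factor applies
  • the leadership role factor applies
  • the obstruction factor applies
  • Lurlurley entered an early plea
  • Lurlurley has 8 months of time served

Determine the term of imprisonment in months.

Use of a weapon enhancement: +58 months
Leadership role enhancement: +60 months
Obstruction enhancement: +45 months
Adjusted term: 171 months + 58 months + 60 months + 45 months = 334 months
Early plea reduction: 30% of 334 months = 100 months (rounded down)
After reduction: 334 − 100 = 234 months
Less time served: 234 months − 8 months = 226 months
Cap at 202 months: 226 months exceeds the cap → 202 months

202 months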